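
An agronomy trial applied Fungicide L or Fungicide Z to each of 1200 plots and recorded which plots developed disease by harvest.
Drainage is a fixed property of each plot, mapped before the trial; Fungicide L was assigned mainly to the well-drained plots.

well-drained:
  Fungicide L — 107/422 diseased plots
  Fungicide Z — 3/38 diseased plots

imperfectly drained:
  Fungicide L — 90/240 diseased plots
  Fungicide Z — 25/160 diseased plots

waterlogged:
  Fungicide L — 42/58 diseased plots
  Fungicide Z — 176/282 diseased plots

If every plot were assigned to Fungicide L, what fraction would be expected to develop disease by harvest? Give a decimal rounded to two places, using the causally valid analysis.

Field drainage satisfies the back-door criterion: it is not a descendant of the fungicide, and it blocks the spurious path from fungicide to outcome. Adjusting for it (i.e., using the within-field drainage rates) gives the causal effect.
Standardising Fungicide L to the population field drainage mix: 0.383·107/422 + 0.333·90/240 + 0.283·42/58 = 0.427.

0.43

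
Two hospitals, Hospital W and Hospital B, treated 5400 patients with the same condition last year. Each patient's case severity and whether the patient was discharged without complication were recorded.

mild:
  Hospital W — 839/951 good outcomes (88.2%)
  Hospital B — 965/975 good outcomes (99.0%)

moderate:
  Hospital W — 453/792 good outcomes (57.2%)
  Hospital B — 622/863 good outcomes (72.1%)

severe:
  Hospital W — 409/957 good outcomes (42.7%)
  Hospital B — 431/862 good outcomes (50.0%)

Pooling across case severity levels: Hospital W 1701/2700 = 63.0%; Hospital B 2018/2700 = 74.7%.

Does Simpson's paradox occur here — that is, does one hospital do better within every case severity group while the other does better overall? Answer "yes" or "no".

no

Within each case severity level (mild 88.2% vs 99.0%; moderate 57.2% vs 72.1%; severe 42.7% vs 50.0%), Hospital B has the higher rate every time. Pooled: 63.0% vs 74.7% — Hospital B has the higher rate overall. They agree.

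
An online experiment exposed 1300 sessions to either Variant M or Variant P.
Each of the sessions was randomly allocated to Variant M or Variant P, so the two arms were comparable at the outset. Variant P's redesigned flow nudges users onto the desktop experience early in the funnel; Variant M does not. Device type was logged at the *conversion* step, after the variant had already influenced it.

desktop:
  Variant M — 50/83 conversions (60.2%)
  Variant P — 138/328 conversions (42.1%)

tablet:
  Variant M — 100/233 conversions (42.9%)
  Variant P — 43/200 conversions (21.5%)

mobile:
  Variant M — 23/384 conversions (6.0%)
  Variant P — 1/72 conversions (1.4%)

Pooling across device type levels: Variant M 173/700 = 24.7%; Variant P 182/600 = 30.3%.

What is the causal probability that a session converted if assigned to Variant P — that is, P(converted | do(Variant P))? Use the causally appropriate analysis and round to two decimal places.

The distribution of device type is itself part of what the variant does — it is an intermediate outcome. Holding it fixed would remove that part of the effect; the total effect is the pooled difference.
So P(outcome | do(Variant P)) is just the pooled rate for Variant P: 182/600 = 0.303.

0.30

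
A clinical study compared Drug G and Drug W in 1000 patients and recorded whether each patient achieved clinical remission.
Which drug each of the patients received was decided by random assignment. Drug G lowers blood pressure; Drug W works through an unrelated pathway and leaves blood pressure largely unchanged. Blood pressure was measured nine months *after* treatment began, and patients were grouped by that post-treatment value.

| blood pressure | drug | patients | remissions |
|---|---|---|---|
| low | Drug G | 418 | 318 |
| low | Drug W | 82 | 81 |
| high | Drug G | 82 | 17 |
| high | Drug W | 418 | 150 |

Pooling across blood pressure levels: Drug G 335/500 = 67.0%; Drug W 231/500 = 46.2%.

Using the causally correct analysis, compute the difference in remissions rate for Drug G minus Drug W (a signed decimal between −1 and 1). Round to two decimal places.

+0.21

Stratifying would compare drugs among patients the drugs themselves sorted into blood pressure groups — a form of selection on an intermediate. The unconditioned pooled rates give the total causal effect.
The causal difference is the pooled difference: 0.670 − 0.462 = +0.208.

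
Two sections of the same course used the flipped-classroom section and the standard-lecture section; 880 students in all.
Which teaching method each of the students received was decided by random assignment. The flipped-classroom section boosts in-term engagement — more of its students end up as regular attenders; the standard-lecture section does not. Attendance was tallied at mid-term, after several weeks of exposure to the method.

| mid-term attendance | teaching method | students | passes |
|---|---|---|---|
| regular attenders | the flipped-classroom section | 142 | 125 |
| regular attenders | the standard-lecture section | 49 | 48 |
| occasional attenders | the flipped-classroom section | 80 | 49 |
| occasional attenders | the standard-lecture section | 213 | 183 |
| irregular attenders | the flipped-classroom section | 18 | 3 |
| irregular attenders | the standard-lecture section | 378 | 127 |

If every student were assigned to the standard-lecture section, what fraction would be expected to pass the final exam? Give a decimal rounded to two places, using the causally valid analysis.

0.56

The mid-term attendance-specific comparison favours the standard-lecture section throughout, but the pooled figures favour the flipped-classroom section. The question is whether to condition on mid-term attendance.
Mid-term attendance lies on the pathway teaching method → mid-term attendance → outcome, so adjusting for it blocks the indirect effect. For the total causal effect of teaching method, use the unadjusted pooled rates.
So P(outcome | do(the standard-lecture section)) is just the pooled rate for the standard-lecture section: 358/640 = 0.559.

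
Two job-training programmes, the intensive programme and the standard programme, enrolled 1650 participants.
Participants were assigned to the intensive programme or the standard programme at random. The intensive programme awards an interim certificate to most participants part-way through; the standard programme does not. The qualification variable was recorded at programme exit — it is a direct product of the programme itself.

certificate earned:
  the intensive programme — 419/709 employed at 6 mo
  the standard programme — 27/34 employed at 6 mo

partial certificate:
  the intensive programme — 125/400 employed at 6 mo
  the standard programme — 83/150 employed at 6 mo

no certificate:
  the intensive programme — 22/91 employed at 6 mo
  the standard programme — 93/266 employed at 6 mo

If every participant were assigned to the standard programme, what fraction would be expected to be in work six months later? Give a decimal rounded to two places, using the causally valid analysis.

The distribution of qualification attained during the programme is itself part of what the programme does — it is an intermediate outcome. Holding it fixed would remove that part of the effect; the total effect is the pooled difference.
So P(outcome | do(the standard programme)) is just the pooled rate for the standard programme: 203/450 = 0.451.

0.45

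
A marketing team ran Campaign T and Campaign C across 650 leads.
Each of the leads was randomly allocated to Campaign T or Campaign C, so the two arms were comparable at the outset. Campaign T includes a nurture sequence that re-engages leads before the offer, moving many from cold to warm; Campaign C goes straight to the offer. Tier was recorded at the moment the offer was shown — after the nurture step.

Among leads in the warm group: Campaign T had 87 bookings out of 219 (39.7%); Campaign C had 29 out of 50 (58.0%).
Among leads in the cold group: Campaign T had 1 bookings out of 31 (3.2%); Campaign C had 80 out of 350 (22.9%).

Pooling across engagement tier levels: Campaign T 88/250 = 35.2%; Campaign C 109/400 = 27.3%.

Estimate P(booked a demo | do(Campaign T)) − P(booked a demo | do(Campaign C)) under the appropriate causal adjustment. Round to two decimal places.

Campaign C is higher inside every engagement tier stratum but Campaign T is higher in aggregate. Whether to stratify depends on how engagement tier relates to the campaign.
Because the campaign influences engagement tier, engagement tier is a post-treatment mediator, not a confounder. Stratifying on it would bias the estimate; the causal effect is the crude pooled difference.
The causal difference is the pooled difference: 0.352 − 0.273 = +0.080.

+0.08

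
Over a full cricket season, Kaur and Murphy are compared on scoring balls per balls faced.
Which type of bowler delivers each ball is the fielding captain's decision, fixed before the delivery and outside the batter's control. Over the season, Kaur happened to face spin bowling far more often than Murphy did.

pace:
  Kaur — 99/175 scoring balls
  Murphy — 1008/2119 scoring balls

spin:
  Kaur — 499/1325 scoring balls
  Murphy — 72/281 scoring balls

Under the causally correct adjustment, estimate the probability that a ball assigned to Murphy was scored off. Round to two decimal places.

0.39

Here bowling type is a common cause — it drives both which player a case falls under and the outcome. The crude comparison mixes populations; the stratum-specific rates are the causally relevant ones.
Standardising Murphy to the population bowling type mix: 0.588·1008/2119 + 0.412·72/281 = 0.385.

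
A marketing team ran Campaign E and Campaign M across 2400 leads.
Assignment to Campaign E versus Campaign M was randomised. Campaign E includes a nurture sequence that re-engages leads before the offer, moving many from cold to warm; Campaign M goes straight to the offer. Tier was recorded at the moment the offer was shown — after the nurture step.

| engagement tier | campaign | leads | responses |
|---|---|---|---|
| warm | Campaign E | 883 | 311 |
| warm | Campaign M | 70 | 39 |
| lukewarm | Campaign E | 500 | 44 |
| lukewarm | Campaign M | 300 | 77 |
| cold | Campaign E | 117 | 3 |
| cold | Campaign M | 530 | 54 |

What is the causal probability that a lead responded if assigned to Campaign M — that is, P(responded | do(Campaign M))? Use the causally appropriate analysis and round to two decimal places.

Engagement tier here is a post-treatment variable shaped by the campaign; conditioning on it would introduce bias rather than remove it. The overall comparison is the causal one.
So P(outcome | do(Campaign M)) is just the pooled rate for Campaign M: 170/900 = 0.189.

0.19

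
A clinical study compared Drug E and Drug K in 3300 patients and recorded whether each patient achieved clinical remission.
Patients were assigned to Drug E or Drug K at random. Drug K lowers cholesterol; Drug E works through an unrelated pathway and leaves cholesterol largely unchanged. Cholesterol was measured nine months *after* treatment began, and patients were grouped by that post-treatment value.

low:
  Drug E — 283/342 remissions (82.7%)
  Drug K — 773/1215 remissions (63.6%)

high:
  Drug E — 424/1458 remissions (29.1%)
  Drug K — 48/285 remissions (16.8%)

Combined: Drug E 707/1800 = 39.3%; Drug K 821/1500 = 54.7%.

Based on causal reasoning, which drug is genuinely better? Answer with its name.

Cholesterol is recorded after the drug and is itself shifted by it — it sits on the causal path from drug to outcome. Conditioning on a mediator would strip out part of the effect we want; the pooled comparison gives the total causal effect.
Pooled: Drug E 39.3% vs Drug K 54.7%; Drug K is higher overall.

Drug K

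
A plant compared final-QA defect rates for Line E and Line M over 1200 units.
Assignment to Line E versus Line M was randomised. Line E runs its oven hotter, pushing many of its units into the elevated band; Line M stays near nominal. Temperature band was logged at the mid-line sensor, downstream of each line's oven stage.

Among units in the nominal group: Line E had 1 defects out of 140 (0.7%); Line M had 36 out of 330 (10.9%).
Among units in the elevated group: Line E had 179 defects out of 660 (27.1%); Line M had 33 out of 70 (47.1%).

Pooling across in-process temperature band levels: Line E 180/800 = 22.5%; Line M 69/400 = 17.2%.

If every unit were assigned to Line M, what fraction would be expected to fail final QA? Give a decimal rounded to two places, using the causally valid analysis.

The distribution of in-process temperature band is itself part of what the line does — it is an intermediate outcome. Holding it fixed would remove that part of the effect; the total effect is the pooled difference.
So P(outcome | do(Line M)) is just the pooled rate for Line M: 69/400 = 0.172.

0.17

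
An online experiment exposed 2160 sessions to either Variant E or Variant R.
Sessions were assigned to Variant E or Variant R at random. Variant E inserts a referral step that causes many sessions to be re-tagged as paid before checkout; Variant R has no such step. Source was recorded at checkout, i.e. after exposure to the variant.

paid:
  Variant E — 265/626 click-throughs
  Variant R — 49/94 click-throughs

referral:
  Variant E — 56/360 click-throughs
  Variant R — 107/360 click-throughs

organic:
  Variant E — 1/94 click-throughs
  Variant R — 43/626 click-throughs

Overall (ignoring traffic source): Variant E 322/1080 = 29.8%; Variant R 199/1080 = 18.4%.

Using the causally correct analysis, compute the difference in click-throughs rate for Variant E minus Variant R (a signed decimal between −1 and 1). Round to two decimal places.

Stratifying would compare variants among sessions the variants themselves sorted into traffic source groups — a form of selection on an intermediate. The unconditioned pooled rates give the total causal effect.
The causal difference is the pooled difference: 0.298 − 0.184 = +0.114.

+0.11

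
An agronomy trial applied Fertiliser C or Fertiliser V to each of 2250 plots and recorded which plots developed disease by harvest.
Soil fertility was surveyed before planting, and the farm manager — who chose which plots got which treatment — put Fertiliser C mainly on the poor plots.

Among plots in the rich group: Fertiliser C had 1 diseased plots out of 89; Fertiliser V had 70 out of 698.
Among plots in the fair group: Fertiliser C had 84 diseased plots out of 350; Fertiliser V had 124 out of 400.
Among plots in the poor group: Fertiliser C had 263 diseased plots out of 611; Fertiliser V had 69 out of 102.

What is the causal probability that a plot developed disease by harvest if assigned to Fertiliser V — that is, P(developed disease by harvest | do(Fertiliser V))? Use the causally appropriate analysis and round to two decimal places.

0.35

Nothing the fertiliser does changes soil fertility; the imbalance is an allocation artefact. With soil fertility also predicting the outcome, the pooled figure is confounded, and the within-stratum comparison is the causal one.
Standardising Fertiliser V to the population soil fertility mix: 0.350·70/698 + 0.333·124/400 + 0.317·69/102 = 0.353.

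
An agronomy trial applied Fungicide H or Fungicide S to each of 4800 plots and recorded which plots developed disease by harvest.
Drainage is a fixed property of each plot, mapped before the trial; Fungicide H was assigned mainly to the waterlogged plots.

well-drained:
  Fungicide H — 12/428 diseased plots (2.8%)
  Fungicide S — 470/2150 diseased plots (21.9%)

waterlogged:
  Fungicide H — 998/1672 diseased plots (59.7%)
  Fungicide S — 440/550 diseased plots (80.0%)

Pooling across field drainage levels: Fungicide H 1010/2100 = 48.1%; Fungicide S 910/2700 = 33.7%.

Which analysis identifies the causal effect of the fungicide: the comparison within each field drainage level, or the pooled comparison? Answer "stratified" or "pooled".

stratified

The stratified and pooled comparisons disagree (Fungicide H wins within each field drainage; Fungicide S wins overall), so the answer turns on the causal role of field drainage.
Field drainage is set before the fungicide has any effect — it is not caused by the fungicide — and it independently drives the outcome. That makes it a confounder, so the causal comparison is within field drainage levels.
Within each level — well-drained: 2.8% vs 21.9%; waterlogged: 59.7% vs 80.0% — Fungicide H is lower every time.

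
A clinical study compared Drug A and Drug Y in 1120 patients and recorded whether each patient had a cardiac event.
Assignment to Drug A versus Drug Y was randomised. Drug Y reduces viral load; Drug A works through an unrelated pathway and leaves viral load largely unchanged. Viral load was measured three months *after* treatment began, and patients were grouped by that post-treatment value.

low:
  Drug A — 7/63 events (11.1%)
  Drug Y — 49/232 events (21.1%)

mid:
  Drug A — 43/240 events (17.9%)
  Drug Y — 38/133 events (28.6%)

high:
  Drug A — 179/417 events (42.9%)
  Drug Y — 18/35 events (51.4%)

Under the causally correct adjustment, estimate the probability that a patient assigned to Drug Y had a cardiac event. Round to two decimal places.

Viral load here is a post-treatment variable shaped by the drug; conditioning on it would introduce bias rather than remove it. The overall comparison is the causal one.
So P(outcome | do(Drug Y)) is just the pooled rate for Drug Y: 105/400 = 0.263.

0.26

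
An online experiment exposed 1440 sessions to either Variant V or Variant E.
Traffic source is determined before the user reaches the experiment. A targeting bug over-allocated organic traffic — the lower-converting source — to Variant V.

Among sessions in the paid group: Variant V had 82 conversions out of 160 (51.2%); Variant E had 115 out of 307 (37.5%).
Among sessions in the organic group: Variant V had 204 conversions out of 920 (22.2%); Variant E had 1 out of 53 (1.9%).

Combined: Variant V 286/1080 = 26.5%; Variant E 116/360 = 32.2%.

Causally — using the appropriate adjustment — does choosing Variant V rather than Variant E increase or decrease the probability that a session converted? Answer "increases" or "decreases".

Traffic source is set before the variant has any effect — it is not caused by the variant — and it independently drives the outcome. That makes it a confounder, so the causal comparison is within traffic source levels.
Within each level — paid: 51.2% vs 37.5%; organic: 22.2% vs 1.9% — Variant V is higher every time.

increases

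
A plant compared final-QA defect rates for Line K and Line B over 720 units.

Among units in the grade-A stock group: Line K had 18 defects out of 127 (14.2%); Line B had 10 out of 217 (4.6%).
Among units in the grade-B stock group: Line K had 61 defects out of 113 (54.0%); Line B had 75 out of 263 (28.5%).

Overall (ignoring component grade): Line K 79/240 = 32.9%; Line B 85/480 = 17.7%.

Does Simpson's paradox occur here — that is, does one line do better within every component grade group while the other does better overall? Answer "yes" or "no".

Within each component grade level (grade-A stock 14.2% vs 4.6%; grade-B stock 54.0% vs 28.5%), Line B has the lower rate every time. Pooled: 32.9% vs 17.7% — Line B has the lower rate overall. They agree.

no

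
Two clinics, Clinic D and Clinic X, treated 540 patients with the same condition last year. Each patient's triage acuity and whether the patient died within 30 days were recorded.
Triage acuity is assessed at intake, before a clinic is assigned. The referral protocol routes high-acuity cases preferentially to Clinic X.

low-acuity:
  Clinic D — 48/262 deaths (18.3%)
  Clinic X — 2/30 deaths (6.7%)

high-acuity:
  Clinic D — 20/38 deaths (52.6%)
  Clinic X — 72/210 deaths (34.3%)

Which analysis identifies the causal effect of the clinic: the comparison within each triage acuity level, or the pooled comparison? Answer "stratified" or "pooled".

The imbalance in triage acuity arose from how patients were allocated, not from anything the clinic did; and triage acuity independently affects the outcome. The pooled gap is confounded — condition on triage acuity.
Within each level — low-acuity: 18.3% vs 6.7%; high-acuity: 52.6% vs 34.3% — Clinic X is lower every time.

stratified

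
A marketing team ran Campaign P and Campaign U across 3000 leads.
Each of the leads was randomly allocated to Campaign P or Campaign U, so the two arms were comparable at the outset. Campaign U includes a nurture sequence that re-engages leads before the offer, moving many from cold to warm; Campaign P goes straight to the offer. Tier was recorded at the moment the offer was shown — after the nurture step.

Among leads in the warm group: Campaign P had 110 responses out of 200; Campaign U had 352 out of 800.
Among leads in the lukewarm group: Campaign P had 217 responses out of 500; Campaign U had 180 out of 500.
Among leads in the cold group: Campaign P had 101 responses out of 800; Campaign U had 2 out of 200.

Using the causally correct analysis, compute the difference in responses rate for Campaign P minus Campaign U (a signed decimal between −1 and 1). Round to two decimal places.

-0.07

The engagement tier-specific comparison favours Campaign P throughout, but the pooled figures favour Campaign U. The question is whether to condition on engagement tier.
Engagement tier here is a post-treatment variable shaped by the campaign; conditioning on it would introduce bias rather than remove it. The overall comparison is the causal one.
The causal difference is the pooled difference: 0.285 − 0.356 = -0.071.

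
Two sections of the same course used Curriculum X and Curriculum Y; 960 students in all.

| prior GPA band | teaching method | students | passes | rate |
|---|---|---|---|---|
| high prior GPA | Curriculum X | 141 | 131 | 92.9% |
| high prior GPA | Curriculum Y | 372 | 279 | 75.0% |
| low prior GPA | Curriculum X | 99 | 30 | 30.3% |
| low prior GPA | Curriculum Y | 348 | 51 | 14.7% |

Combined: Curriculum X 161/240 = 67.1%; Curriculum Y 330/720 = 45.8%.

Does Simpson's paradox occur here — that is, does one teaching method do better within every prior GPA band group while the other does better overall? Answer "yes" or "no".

Within each prior GPA band level (high prior GPA 92.9% vs 75.0%; low prior GPA 30.3% vs 14.7%), Curriculum X has the higher rate every time. Pooled: 67.1% vs 45.8% — Curriculum X has the higher rate overall. They agree.

no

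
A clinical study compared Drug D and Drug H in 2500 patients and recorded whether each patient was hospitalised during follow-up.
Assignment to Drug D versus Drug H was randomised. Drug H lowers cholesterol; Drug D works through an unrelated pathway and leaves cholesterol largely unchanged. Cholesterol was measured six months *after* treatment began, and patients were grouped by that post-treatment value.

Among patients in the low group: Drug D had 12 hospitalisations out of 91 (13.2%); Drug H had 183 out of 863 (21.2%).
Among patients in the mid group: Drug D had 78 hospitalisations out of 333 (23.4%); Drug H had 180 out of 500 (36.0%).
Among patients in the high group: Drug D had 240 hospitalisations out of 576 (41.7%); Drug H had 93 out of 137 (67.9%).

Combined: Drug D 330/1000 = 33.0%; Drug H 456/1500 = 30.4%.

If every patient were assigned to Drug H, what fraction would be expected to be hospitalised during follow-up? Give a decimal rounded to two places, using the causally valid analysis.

Cholesterol lies on the pathway drug → cholesterol → outcome, so adjusting for it blocks the indirect effect. For the total causal effect of drug, use the unadjusted pooled rates.
So P(outcome | do(Drug H)) is just the pooled rate for Drug H: 456/1500 = 0.304.

0.30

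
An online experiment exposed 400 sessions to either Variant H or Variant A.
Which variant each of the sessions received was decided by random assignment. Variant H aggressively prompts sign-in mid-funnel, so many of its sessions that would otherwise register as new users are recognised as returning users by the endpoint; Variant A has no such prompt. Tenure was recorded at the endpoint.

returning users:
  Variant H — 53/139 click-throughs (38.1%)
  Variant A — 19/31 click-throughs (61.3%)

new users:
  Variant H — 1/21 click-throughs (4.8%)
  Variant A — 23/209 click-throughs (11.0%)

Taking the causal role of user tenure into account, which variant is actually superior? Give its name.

The user tenure-specific comparison favours Variant A throughout, but the pooled figures favour Variant H. The question is whether to condition on user tenure.
Stratifying would compare variants among sessions the variants themselves sorted into user tenure groups — a form of selection on an intermediate. The unconditioned pooled rates give the total causal effect.
Pooled: Variant H 33.8% vs Variant A 17.5%; Variant H is higher overall.

Variant H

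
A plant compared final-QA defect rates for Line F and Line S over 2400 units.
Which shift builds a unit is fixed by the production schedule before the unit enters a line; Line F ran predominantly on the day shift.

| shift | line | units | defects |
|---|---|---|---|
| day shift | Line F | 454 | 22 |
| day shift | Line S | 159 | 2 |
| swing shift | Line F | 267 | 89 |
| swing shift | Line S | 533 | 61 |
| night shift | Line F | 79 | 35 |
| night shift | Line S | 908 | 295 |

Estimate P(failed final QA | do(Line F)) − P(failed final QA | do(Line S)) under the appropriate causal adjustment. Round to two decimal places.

+0.13

Nothing the line does changes shift; the imbalance is an allocation artefact. With shift also predicting the outcome, the pooled figure is confounded, and the within-stratum comparison is the causal one.
Adjusting over the population distribution of shift: 0.255·(0.048−0.013) + 0.333·(0.333−0.114) + 0.411·(0.443−0.325) = +0.131.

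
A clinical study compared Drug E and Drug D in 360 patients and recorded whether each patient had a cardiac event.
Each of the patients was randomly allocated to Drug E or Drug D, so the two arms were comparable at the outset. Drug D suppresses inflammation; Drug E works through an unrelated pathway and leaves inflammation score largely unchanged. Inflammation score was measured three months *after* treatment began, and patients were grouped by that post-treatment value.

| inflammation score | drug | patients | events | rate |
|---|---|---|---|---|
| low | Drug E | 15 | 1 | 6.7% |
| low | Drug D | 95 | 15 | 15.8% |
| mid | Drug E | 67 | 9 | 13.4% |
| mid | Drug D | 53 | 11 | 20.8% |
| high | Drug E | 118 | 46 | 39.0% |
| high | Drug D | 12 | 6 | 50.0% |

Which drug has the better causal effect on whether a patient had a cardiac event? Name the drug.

Inflammation score is downstream of the drug. One should not condition on a consequence of treatment, so the overall rates are the right comparison.
Pooled: Drug E 28.0% vs Drug D 20.0%; Drug D is lower overall.

Drug D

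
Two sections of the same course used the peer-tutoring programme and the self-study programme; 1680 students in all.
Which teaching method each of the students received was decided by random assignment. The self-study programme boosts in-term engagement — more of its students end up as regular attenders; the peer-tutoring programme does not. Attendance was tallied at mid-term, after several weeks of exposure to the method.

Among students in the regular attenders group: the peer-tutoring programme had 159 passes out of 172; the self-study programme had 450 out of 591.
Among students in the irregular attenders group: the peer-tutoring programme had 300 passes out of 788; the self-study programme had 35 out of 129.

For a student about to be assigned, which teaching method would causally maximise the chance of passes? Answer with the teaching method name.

the self-study programme

Mid-term attendance here is a post-treatment variable shaped by the teaching method; conditioning on it would introduce bias rather than remove it. The overall comparison is the causal one.
Pooled: the peer-tutoring programme 47.8% vs the self-study programme 67.4%; the self-study programme is higher overall.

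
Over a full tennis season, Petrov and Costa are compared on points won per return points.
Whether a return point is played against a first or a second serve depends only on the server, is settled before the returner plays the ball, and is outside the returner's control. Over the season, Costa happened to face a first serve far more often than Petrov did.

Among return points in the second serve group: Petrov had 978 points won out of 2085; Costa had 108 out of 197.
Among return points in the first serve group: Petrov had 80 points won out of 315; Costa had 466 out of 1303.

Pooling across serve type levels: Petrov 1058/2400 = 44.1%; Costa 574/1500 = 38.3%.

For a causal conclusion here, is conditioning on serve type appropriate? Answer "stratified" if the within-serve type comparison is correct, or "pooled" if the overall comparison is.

Serve type satisfies the back-door criterion: it is not a descendant of the player, and it blocks the spurious path from player to outcome. Adjusting for it (i.e., using the within-serve type rates) gives the causal effect.
Within each level — second serve: 46.9% vs 54.8%; first serve: 25.4% vs 35.8% — Costa is higher every time.

stratified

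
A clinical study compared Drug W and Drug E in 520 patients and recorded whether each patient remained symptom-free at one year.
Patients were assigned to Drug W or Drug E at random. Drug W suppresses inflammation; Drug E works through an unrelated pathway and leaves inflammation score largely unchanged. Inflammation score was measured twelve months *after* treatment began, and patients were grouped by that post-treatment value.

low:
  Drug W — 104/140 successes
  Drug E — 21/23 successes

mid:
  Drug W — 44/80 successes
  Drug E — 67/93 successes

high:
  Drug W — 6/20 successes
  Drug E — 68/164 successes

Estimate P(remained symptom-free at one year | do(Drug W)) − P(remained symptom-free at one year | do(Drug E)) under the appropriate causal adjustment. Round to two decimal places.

+0.08

Inflammation score is recorded after the drug and is itself shifted by it — it sits on the causal path from drug to outcome. Conditioning on a mediator would strip out part of the effect we want; the pooled comparison gives the total causal effect.
The causal difference is the pooled difference: 0.642 − 0.557 = +0.085.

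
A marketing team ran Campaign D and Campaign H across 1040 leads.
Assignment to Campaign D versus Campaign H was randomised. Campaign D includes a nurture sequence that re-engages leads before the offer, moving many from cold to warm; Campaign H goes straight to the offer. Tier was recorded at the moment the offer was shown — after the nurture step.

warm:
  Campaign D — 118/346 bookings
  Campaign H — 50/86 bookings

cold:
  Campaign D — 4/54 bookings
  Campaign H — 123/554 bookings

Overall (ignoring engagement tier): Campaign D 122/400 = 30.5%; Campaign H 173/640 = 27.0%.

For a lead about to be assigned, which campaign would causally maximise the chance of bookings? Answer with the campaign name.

The engagement tier-specific comparison favours Campaign H throughout, but the pooled figures favour Campaign D. The question is whether to condition on engagement tier.
The distribution of engagement tier is itself part of what the campaign does — it is an intermediate outcome. Holding it fixed would remove that part of the effect; the total effect is the pooled difference.
Pooled: Campaign D 30.5% vs Campaign H 27.0%; Campaign D is higher overall.

Campaign D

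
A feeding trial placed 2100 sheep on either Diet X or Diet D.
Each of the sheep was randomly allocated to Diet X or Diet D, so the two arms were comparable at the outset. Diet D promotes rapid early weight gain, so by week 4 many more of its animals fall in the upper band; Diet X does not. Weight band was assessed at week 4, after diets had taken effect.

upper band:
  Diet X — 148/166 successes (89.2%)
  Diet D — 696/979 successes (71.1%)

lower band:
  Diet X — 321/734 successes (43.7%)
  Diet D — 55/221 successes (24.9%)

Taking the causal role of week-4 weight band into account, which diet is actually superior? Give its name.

Diet D

Week-4 weight band lies on the pathway diet → week-4 weight band → outcome, so adjusting for it blocks the indirect effect. For the total causal effect of diet, use the unadjusted pooled rates.
Pooled: Diet X 52.1% vs Diet D 62.6%; Diet D is higher overall.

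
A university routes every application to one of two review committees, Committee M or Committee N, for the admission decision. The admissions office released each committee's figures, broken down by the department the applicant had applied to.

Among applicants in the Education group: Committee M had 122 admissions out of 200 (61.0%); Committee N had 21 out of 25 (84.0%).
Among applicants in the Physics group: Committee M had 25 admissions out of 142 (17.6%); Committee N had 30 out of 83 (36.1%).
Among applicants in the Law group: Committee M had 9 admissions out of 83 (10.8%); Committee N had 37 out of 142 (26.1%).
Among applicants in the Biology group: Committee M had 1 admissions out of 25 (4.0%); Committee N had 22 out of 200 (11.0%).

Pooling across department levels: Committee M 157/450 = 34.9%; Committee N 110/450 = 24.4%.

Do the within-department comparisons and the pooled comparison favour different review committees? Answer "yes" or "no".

yes

Within each department level (Education 61.0% vs 84.0%; Physics 17.6% vs 36.1%; Law 10.8% vs 26.1%; Biology 4.0% vs 11.0%), Committee N has the higher rate every time. Pooled: 34.9% vs 24.4% — Committee M has the higher rate overall. The two comparisons disagree.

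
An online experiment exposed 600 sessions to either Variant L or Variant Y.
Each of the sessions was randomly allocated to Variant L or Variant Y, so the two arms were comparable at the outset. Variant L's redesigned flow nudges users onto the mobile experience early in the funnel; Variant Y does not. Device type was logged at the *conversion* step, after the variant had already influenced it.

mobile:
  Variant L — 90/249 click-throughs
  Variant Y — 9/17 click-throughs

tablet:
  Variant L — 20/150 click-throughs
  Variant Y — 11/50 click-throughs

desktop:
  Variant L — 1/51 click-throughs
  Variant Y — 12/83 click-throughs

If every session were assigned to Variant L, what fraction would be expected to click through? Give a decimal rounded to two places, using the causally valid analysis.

0.25

Device type here is a post-treatment variable shaped by the variant; conditioning on it would introduce bias rather than remove it. The overall comparison is the causal one.
So P(outcome | do(Variant L)) is just the pooled rate for Variant L: 111/450 = 0.247.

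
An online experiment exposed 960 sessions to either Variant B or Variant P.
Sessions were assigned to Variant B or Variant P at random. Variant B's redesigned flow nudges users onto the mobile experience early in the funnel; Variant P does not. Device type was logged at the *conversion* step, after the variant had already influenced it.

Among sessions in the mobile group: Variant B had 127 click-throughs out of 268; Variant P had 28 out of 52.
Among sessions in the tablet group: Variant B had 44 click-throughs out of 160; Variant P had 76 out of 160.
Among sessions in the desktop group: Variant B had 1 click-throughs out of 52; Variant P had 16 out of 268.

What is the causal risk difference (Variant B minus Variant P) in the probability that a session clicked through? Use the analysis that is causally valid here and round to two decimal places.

Stratifying would compare variants among sessions the variants themselves sorted into device type groups — a form of selection on an intermediate. The unconditioned pooled rates give the total causal effect.
The causal difference is the pooled difference: 0.358 − 0.250 = +0.108.

+0.11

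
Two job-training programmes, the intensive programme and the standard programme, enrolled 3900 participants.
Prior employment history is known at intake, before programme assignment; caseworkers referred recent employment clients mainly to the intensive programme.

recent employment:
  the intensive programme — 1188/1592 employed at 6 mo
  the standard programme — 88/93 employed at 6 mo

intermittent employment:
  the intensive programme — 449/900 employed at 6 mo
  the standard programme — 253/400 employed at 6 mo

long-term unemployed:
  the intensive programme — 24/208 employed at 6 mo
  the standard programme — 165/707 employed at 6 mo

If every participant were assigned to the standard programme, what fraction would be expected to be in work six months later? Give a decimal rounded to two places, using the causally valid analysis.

0.67

The stratified and pooled comparisons disagree (the standard programme wins within each prior employment history; the intensive programme wins overall), so the answer turns on the causal role of prior employment history.
Here prior employment history is a common cause — it drives both which programme a case falls under and the outcome. The crude comparison mixes populations; the stratum-specific rates are the causally relevant ones.
Standardising the standard programme to the population prior employment history mix: 0.432·88/93 + 0.333·253/400 + 0.235·165/707 = 0.674.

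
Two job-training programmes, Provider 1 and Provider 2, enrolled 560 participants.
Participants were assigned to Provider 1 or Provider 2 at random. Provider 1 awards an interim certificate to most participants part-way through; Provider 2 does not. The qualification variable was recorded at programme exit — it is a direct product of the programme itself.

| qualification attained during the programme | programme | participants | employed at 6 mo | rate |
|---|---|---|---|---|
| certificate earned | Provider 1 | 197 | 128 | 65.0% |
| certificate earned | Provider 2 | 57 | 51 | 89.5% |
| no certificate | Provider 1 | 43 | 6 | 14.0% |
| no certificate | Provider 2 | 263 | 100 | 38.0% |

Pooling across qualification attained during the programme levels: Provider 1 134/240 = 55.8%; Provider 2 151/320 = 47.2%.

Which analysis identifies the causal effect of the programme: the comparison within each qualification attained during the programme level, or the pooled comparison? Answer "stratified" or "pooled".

pooled

Provider 2 is higher inside every qualification attained during the programme stratum but Provider 1 is higher in aggregate. Whether to stratify depends on how qualification attained during the programme relates to the programme.
Qualification attained during the programme here is a post-treatment variable shaped by the programme; conditioning on it would introduce bias rather than remove it. The overall comparison is the causal one.
Pooled: Provider 1 55.8% vs Provider 2 47.2%; Provider 1 is higher overall.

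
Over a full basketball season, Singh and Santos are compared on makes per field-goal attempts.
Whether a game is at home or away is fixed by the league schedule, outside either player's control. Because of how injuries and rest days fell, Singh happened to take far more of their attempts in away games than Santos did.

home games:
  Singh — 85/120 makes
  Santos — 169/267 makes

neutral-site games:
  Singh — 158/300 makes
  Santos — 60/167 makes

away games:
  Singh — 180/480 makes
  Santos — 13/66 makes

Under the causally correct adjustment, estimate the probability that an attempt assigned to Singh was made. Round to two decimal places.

The stratified and pooled comparisons disagree (Singh wins within each game venue; Santos wins overall), so the answer turns on the causal role of game venue.
Nothing the player does changes game venue; the imbalance is an allocation artefact. With game venue also predicting the outcome, the pooled figure is confounded, and the within-stratum comparison is the causal one.
Standardising Singh to the population game venue mix: 0.276·85/120 + 0.334·158/300 + 0.390·180/480 = 0.518.

0.52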